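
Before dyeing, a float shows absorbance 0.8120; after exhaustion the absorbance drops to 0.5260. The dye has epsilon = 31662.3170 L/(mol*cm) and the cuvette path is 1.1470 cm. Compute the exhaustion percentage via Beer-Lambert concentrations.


c_initial = A_i / (epsilon * l) = 0.8120 / (31662.3170 * 1.1470) = 2.2359e-05 mol/L
c_final = A_f / (epsilon * l) = 0.5260 / (31662.3170 * 1.1470) = 1.4484e-05 mol/L
Exhaustion = (c_initial - c_final) / c_initial * 100 = (2.2359e-05 - 1.4484e-05) / 2.2359e-05 * 100 = 35.2217 %


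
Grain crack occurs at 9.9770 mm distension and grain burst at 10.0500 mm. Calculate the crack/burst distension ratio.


Formula: Ratio = crack / burst
Substituting: Ratio = 9.9770 / 10.0500
Result: 0.9927


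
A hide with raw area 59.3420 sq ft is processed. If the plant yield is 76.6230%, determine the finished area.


Formula: finished = raw * yield / 100
Substituting: finished = 59.3420 * 76.6230 / 100
Result: 45.4696 sq ft


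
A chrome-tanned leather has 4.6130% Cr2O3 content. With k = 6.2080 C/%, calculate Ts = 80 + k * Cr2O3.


Formula: Ts = 80 + k * Cr2O3
Substituting: Ts = 80 + 6.2080 * 4.6130
Result: 108.6375 C


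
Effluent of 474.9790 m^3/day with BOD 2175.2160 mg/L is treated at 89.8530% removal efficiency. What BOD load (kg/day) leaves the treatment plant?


Load_in = volume * conc / 1000 = 474.9790 * 2175.2160 / 1000 = 1033.1819 kg/day
Removed = Load_in * eff / 100 = 1033.1819 * 89.8530 / 100 = 928.3450 kg/day
Load_out = Load_in - Removed = 1033.1819 - 928.3450 = 104.8370 kg/day


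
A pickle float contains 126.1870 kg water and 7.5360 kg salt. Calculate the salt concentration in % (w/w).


Formula: Conc = salt / (water + salt) * 100
Substituting: Conc = 7.5360 / (126.1870 + 7.5360) * 100
Result: 5.6355 %


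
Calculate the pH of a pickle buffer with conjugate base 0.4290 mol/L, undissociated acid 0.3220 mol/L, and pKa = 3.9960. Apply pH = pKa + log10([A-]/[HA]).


ratio = [A-] / [HA] = 0.4290 / 0.3220 = 1.3323
log10(ratio) = 0.1246
pH = pKa + log10(ratio) = 3.9960 + 0.1246 = 4.1206


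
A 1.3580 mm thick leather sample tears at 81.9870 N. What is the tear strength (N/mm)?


Formula: Tear strength = force / thickness
Substituting: Tear strength = 81.9870 / 1.3580
Result: 60.3733 N/mm


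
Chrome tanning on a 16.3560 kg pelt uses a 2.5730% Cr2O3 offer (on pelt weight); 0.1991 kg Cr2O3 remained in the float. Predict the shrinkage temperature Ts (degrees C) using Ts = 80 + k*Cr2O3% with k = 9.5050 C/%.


Offered = pelt * offer_pct / 100 = 16.3560 * 2.5730 / 100 = 0.4208 kg
Uptake = offered - residual = 0.4208 - 0.1991 = 0.2217 kg
Cr2O3% on pelt = uptake / pelt * 100 = 0.2217 / 16.3560 * 100 = 1.3557 %
Ts = 80 + k * Cr2O3% = 80 + 9.5050 * 1.3557 = 92.8860 C


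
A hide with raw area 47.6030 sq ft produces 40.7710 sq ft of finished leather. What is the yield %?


Formula: Yield = finished / raw * 100
Substituting: Yield = 40.7710 / 47.6030 * 100
Result: 85.6480 %


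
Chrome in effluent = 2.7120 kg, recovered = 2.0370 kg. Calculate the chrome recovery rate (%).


Formula: Recovery = recovered / input * 100
Substituting: Recovery = 2.0370 / 2.7120 * 100
Result: 75.1106 %


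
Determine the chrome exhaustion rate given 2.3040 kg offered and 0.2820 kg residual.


Formula: Uptake = (offered - residual) / offered * 100
Substituting: Uptake = (2.3040 - 0.2820) / 2.3040 * 100
Result: 87.7604 %


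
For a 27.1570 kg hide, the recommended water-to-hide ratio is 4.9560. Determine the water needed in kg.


Formula: Water = hide_weight * ratio
Substituting: Water = 27.1570 * 4.9560
Result: 134.5901 kg


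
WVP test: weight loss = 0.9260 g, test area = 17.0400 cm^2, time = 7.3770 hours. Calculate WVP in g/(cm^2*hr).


Formula: WVP = loss / (area * time)
Substituting: WVP = 0.9260 / (17.0400 * 7.3770)
Result: 0.00736651 g/(cm^2*hr)


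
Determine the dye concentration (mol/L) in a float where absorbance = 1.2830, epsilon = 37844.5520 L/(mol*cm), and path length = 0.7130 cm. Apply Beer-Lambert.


Formula: c = A / (epsilon * l)
Substituting: c = 1.2830 / (37844.5520 * 0.7130)
Result: 4.7548e-05 mol/L


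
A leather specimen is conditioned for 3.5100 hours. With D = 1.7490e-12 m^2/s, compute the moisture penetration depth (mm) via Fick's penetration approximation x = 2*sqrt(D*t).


t = 3.5100 hr * 3600 = 12636.0000 s
D * t = 1.7490e-12 * 12636.0000 = 2.2100e-08
x = 2 * sqrt(D*t) = 2 * sqrt(2.2100e-08) = 2.9732e-04 m = 0.2973 mm


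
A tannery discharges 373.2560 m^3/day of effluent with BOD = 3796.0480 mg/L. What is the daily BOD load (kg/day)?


Formula: BOD_load = volume * conc / 1000
Substituting: BOD_load = 373.2560 * 3796.0480 / 1000
Result: 1416.8977 kg/day


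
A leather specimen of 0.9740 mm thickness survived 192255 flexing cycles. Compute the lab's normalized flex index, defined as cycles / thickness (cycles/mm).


Formula: Index = cycles / thickness
Substituting: Index = 192255 / 0.9740
Result: 197387.0637 cycles/mm


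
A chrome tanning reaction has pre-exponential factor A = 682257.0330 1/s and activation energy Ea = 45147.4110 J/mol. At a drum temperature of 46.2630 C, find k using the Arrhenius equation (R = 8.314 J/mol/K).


T_K = T_C + 273.15 = 46.2630 + 273.15 = 319.4130 K
exponent = -Ea / (R * T_K) = -45147.4110 / (8.314 * 319.4130) = -17.0008
k = A * exp(exponent) = 682257.0330 * exp(-17.0008) = 0.0282215 1/s


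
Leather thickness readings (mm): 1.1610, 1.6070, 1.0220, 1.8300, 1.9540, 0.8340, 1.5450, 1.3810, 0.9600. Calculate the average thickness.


Formula: Average = sum / n
Substituting: Average = 12.2940 / 9
Result: 1.3660 mm


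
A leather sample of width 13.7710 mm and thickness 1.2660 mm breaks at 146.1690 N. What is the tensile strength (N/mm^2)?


Formula: TS = force / (width * thickness)
Substituting: TS = 146.1690 / (13.7710 * 1.2660)
Result: 8.3841 N/mm^2


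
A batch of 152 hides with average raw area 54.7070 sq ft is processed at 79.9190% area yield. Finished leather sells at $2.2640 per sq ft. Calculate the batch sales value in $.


Raw_total = N * avg_area = 152 * 54.7070 = 8315.4640 sq ft
Finished = Raw_total * yield / 100 = 8315.4640 * 79.9190 / 100 = 6645.6357 sq ft
Value = Finished * price = 6645.6357 * 2.2640 = 15045.7192 $


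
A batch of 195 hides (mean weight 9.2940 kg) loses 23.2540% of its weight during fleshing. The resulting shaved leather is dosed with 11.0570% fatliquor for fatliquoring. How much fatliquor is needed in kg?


Total_raw = N * avg_wt = 195 * 9.2940 = 1812.3300 kg
Substrate = Total_raw * (1 - loss/100) = 1812.3300 * (1 - 23.2540/100) = 1390.8908 kg
Fat = Substrate * pct / 100 = 1390.8908 * 11.0570 / 100 = 153.7908 kg


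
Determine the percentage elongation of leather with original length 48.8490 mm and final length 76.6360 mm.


Formula: Elongation = (Lf - L0) / L0 * 100
Substituting: Elongation = (76.6360 - 48.8490) / 48.8490 * 100
Result: 56.8835 %


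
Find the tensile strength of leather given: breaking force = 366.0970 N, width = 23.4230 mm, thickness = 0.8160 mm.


Formula: TS = force / (width * thickness)
Substituting: TS = 366.0970 / (23.4230 * 0.8160)
Result: 19.1542 N/mm^2


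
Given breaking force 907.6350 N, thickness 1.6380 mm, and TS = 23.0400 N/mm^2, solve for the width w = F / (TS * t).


Formula: w = F / (TS * t)
Substituting: w = 907.6350 / (23.0400 * 1.6380)
Result: 24.0500 mm


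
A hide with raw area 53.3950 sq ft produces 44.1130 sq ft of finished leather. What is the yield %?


Formula: Yield = finished / raw * 100
Substituting: Yield = 44.1130 / 53.3950 * 100
Result: 82.6163 %


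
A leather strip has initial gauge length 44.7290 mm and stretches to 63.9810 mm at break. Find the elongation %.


Formula: Elongation = (Lf - L0) / L0 * 100
Substituting: Elongation = (63.9810 - 44.7290) / 44.7290 * 100
Result: 43.0414 %


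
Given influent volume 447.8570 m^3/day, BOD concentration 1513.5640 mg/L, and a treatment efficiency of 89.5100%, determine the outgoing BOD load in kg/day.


Load_in = volume * conc / 1000 = 447.8570 * 1513.5640 / 1000 = 677.8602 kg/day
Removed = Load_in * eff / 100 = 677.8602 * 89.5100 / 100 = 606.7527 kg/day
Load_out = Load_in - Removed = 677.8602 - 606.7527 = 71.1075 kg/day


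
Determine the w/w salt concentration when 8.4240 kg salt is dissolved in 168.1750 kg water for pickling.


Formula: Conc = salt / (water + salt) * 100
Substituting: Conc = 8.4240 / (168.1750 + 8.4240) * 100
Result: 4.7701 %


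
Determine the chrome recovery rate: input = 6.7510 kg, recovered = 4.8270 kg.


Formula: Recovery = recovered / input * 100
Substituting: Recovery = 4.8270 / 6.7510 * 100
Result: 71.5005 %


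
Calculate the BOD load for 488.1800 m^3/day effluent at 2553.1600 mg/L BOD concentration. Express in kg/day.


Formula: BOD_load = volume * conc / 1000
Substituting: BOD_load = 488.1800 * 2553.1600 / 1000
Result: 1246.4016 kg/day


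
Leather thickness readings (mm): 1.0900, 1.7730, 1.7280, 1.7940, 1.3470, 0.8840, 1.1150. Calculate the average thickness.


Formula: Average = sum / n
Substituting: Average = 9.7310 / 7
Result: 1.3901 mm


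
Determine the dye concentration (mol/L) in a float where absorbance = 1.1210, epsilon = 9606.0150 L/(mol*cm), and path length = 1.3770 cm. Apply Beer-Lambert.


Formula: c = A / (epsilon * l)
Substituting: c = 1.1210 / (9606.0150 * 1.3770)
Result: 8.4748e-05 mol/L


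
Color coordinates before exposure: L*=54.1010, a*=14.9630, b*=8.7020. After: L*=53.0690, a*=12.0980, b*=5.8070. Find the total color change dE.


dL = -1.0320, da = -2.8650, db = -2.8950
dE = sqrt((-1.0320)^2 + (-2.8650)^2 + (-2.8950)^2) = 4.2017


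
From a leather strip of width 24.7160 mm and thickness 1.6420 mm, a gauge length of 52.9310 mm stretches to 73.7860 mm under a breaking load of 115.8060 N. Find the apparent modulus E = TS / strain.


TS = F / (w * t) = 115.8060 / (24.7160 * 1.6420) = 2.8535 N/mm^2
strain = (Lf - L0) / L0 = (73.7860 - 52.9310) / 52.9310 = 0.3940
E = TS / strain = 2.8535 / 0.3940 = 7.2424 N/mm^2


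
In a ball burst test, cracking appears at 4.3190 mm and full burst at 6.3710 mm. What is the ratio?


Formula: Ratio = crack / burst
Substituting: Ratio = 4.3190 / 6.3710
Result: 0.6779


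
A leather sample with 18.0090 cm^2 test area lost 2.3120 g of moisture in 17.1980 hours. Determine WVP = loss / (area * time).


Formula: WVP = loss / (area * time)
Substituting: WVP = 2.3120 / (18.0090 * 17.1980)
Result: 0.00746484 g/(cm^2*hr)


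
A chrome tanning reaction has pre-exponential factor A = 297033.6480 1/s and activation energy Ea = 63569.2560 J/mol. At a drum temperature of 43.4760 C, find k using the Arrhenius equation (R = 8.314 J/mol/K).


T_K = T_C + 273.15 = 43.4760 + 273.15 = 316.6260 K
exponent = -Ea / (R * T_K) = -63569.2560 / (8.314 * 316.6260) = -24.1485
k = A * exp(exponent) = 297033.6480 * exp(-24.1485) = 9.6658e-06 1/s


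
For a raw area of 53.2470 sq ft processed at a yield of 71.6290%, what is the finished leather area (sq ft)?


Formula: finished = raw * yield / 100
Substituting: finished = 53.2470 * 71.6290 / 100
Result: 38.1403 sq ft


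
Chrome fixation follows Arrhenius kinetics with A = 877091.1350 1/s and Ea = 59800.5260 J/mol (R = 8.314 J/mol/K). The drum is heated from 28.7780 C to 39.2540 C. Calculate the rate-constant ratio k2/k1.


T1 = 28.7780 + 273.15 = 301.9280 K; T2 = 39.2540 + 273.15 = 312.4040 K
k1 = A * exp(-Ea/(R*T1)) = 877091.1350 * exp(-59800.5260/(8.314*301.9280)) = 3.9533e-05 1/s
k2 = A * exp(-Ea/(R*T2)) = 877091.1350 * exp(-59800.5260/(8.314*312.4040)) = 8.7883e-05 1/s
k2/k1 = 8.7883e-05 / 3.9533e-05 = 2.2230


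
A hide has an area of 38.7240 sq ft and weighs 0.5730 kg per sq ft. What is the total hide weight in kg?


Formula: Weight = area * weight_per_sqft
Substituting: Weight = 38.7240 * 0.5730
Result: 22.1889 kg


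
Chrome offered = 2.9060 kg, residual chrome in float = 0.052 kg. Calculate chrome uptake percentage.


Formula: Uptake = (offered - residual) / offered * 100
Substituting: Uptake = (2.9060 - 0.052) / 2.9060 * 100
Result: 98.2106 %


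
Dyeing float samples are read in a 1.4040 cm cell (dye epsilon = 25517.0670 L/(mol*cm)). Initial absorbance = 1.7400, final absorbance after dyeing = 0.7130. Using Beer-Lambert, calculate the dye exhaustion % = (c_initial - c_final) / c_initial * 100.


c_initial = A_i / (epsilon * l) = 1.7400 / (25517.0670 * 1.4040) = 4.8568e-05 mol/L
c_final = A_f / (epsilon * l) = 0.7130 / (25517.0670 * 1.4040) = 1.9902e-05 mol/L
Exhaustion = (c_initial - c_final) / c_initial * 100 = (4.8568e-05 - 1.9902e-05) / 4.8568e-05 * 100 = 59.0230 %


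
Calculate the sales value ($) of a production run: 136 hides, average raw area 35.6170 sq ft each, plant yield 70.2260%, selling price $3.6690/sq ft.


Raw_total = N * avg_area = 136 * 35.6170 = 4843.9120 sq ft
Finished = Raw_total * yield / 100 = 4843.9120 * 70.2260 / 100 = 3401.6856 sq ft
Value = Finished * price = 3401.6856 * 3.6690 = 12480.7846 $


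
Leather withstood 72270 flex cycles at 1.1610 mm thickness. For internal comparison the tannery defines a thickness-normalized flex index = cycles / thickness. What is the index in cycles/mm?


Formula: Index = cycles / thickness
Substituting: Index = 72270 / 1.1610
Result: 62248.0620 cycles/mm


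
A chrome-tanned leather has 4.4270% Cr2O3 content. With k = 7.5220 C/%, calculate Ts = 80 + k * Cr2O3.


Formula: Ts = 80 + k * Cr2O3
Substituting: Ts = 80 + 7.5220 * 4.4270
Result: 113.2999 C


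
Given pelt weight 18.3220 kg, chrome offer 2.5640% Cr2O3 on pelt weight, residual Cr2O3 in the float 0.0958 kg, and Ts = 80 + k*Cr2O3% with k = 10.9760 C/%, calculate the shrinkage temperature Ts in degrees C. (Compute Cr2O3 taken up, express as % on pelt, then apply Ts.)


Offered = pelt * offer_pct / 100 = 18.3220 * 2.5640 / 100 = 0.4698 kg
Uptake = offered - residual = 0.4698 - 0.0958 = 0.3740 kg
Cr2O3% on pelt = uptake / pelt * 100 = 0.3740 / 18.3220 * 100 = 2.0411 %
Ts = 80 + k * Cr2O3% = 80 + 10.9760 * 2.0411 = 102.4035 C


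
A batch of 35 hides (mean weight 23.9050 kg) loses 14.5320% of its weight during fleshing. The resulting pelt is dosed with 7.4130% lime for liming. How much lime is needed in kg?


Total_raw = N * avg_wt = 35 * 23.9050 = 836.6750 kg
Substrate = Total_raw * (1 - loss/100) = 836.6750 * (1 - 14.5320/100) = 715.0894 kg
Lime = Substrate * pct / 100 = 715.0894 * 7.4130 / 100 = 53.0096 kg


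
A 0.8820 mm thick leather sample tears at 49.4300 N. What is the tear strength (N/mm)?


Formula: Tear strength = force / thickness
Substituting: Tear strength = 49.4300 / 0.8820
Result: 56.0431 N/mm


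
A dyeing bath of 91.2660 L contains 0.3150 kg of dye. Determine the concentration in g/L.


Formula: Conc = dye_mass(kg) / volume(L) * 1000
Substituting: Conc = 0.3150 / 91.2660 * 1000
Result: 3.4514 g/L


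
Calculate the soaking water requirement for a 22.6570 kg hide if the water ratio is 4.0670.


Formula: Water = hide_weight * ratio
Substituting: Water = 22.6570 * 4.0670
Result: 92.1460 kg


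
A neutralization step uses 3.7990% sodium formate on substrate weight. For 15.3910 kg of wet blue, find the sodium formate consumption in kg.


Formula: Neutralizer = substrate * pct / 100
Substituting: Neutralizer = 15.3910 * 3.7990 / 100
Result: 0.5847 kg


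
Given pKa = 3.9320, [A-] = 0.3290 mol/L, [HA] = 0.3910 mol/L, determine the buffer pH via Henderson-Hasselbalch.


ratio = [A-] / [HA] = 0.3290 / 0.3910 = 0.8414
log10(ratio) = -0.0749809
pH = pKa + log10(ratio) = 3.9320 - 0.0749809 = 3.8570


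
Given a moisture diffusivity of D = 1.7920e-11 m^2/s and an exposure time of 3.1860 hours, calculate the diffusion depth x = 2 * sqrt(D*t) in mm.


t = 3.1860 hr * 3600 = 11469.6000 s
D * t = 1.7920e-11 * 11469.6000 = 2.0554e-07
x = 2 * sqrt(D*t) = 2 * sqrt(2.0554e-07) = 9.0672e-04 m = 0.9067 mm


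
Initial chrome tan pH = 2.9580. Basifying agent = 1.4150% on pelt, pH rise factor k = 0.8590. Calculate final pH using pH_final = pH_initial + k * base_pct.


Formula: pH_final = pH_initial + k * base_pct
Substituting: pH_final = 2.9580 + 0.8590 * 1.4150
Result: 4.1735


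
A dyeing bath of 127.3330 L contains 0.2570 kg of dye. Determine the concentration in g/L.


Formula: Conc = dye_mass(kg) / volume(L) * 1000
Substituting: Conc = 0.2570 / 127.3330 * 1000
Result: 2.0183 g/L


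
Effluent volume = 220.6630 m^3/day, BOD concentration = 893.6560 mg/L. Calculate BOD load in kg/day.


Formula: BOD_load = volume * conc / 1000
Substituting: BOD_load = 220.6630 * 893.6560 / 1000
Result: 197.1968 kg/day


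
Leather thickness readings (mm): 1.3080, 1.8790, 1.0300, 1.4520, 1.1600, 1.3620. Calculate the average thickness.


Formula: Average = sum / n
Substituting: Average = 8.1910 / 6
Result: 1.3652 mm


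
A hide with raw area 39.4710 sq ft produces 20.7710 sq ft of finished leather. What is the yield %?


Formula: Yield = finished / raw * 100
Substituting: Yield = 20.7710 / 39.4710 * 100
Result: 52.6234 %


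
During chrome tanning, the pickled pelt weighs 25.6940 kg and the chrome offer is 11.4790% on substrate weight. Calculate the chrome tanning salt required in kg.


Formula: Chrome = substrate * pct / 100
Substituting: Chrome = 25.6940 * 11.4790 / 100
Result: 2.9494 kg


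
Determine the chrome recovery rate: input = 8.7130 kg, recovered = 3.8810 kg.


Formula: Recovery = recovered / input * 100
Substituting: Recovery = 3.8810 / 8.7130 * 100
Result: 44.5426 %


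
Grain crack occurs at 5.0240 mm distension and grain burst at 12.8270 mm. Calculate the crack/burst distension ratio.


Formula: Ratio = crack / burst
Substituting: Ratio = 5.0240 / 12.8270
Result: 0.3917


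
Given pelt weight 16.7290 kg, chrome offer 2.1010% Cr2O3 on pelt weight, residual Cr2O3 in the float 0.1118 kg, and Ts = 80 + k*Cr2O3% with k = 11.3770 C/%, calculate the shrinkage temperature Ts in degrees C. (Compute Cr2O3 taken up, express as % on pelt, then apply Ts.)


Offered = pelt * offer_pct / 100 = 16.7290 * 2.1010 / 100 = 0.3515 kg
Uptake = offered - residual = 0.3515 - 0.1118 = 0.2397 kg
Cr2O3% on pelt = uptake / pelt * 100 = 0.2397 / 16.7290 * 100 = 1.4327 %
Ts = 80 + k * Cr2O3% = 80 + 11.3770 * 1.4327 = 96.2998 C


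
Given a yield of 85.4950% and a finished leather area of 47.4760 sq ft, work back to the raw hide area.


Formula: raw = finished * 100 / yield
Substituting: raw = 47.4760 * 100 / 85.4950
Result: 55.5307 sq ft


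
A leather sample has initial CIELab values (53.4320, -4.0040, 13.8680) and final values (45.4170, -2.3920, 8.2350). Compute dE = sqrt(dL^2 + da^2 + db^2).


dL = -8.0150, da = 1.6120, db = -5.6330
dE = sqrt((-8.0150)^2 + 1.6120^2 + (-5.6330)^2) = 9.9282


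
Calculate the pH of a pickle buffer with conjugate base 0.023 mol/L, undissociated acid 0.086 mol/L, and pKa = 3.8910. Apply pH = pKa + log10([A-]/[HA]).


ratio = [A-] / [HA] = 0.023 / 0.086 = 0.2674
log10(ratio) = -0.5728
pH = pKa + log10(ratio) = 3.8910 - 0.5728 = 3.3182


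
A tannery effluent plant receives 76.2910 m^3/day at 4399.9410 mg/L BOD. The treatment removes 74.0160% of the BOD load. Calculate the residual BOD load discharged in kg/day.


Load_in = volume * conc / 1000 = 76.2910 * 4399.9410 / 1000 = 335.6759 kg/day
Removed = Load_in * eff / 100 = 335.6759 * 74.0160 / 100 = 248.4539 kg/day
Load_out = Load_in - Removed = 335.6759 - 248.4539 = 87.2220 kg/day


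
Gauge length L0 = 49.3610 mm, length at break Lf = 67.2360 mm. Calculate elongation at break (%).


Formula: Elongation = (Lf - L0) / L0 * 100
Substituting: Elongation = (67.2360 - 49.3610) / 49.3610 * 100
Result: 36.2128 %


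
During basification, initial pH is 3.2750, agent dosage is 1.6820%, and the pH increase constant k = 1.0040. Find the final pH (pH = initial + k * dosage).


Formula: pH_final = pH_initial + k * base_pct
Substituting: pH_final = 3.2750 + 1.0040 * 1.6820
Result: 4.9637


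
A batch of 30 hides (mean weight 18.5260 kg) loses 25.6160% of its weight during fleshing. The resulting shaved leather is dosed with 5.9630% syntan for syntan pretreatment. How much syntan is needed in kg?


Total_raw = N * avg_wt = 30 * 18.5260 = 555.7800 kg
Substrate = Total_raw * (1 - loss/100) = 555.7800 * (1 - 25.6160/100) = 413.4114 kg
Syntan = Substrate * pct / 100 = 413.4114 * 5.9630 / 100 = 24.6517 kg


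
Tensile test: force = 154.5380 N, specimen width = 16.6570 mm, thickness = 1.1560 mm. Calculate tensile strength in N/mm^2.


Formula: TS = force / (width * thickness)
Substituting: TS = 154.5380 / (16.6570 * 1.1560)
Result: 8.0257 N/mm^2


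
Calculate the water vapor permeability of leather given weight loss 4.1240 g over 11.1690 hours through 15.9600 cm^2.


Formula: WVP = loss / (area * time)
Substituting: WVP = 4.1240 / (15.9600 * 11.1690)
Result: 0.0231351 g/(cm^2*hr)


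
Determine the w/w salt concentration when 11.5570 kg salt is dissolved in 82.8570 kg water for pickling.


Formula: Conc = salt / (water + salt) * 100
Substituting: Conc = 11.5570 / (82.8570 + 11.5570) * 100
Result: 12.2408 %


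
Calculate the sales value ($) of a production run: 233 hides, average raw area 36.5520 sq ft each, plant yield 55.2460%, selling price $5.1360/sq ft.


Raw_total = N * avg_area = 233 * 36.5520 = 8516.6160 sq ft
Finished = Raw_total * yield / 100 = 8516.6160 * 55.2460 / 100 = 4705.0897 sq ft
Value = Finished * price = 4705.0897 * 5.1360 = 24165.3406 $


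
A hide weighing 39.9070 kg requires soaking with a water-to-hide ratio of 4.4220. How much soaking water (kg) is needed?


Formula: Water = hide_weight * ratio
Substituting: Water = 39.9070 * 4.4220
Result: 176.4688 kg


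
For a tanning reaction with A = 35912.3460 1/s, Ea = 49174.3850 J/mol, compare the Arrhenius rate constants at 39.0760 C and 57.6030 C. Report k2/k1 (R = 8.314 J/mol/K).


T1 = 39.0760 + 273.15 = 312.2260 K; T2 = 57.6030 + 273.15 = 330.7530 K
k1 = A * exp(-Ea/(R*T1)) = 35912.3460 * exp(-49174.3850/(8.314*312.2260)) = 2.1291e-04 1/s
k2 = A * exp(-Ea/(R*T2)) = 35912.3460 * exp(-49174.3850/(8.314*330.7530)) = 6.1522e-04 1/s
k2/k1 = 6.1522e-04 / 2.1291e-04 = 2.8896


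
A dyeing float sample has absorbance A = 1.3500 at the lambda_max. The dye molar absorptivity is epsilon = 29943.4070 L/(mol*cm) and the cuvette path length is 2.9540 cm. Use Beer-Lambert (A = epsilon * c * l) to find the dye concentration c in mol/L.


Formula: c = A / (epsilon * l)
Substituting: c = 1.3500 / (29943.4070 * 2.9540)
Result: 1.5262e-05 mol/L


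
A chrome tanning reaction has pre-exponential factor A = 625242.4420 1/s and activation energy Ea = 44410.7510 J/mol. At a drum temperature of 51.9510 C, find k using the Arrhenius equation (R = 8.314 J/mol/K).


T_K = T_C + 273.15 = 51.9510 + 273.15 = 325.1010 K
exponent = -Ea / (R * T_K) = -44410.7510 / (8.314 * 325.1010) = -16.4308
k = A * exp(exponent) = 625242.4420 * exp(-16.4308) = 0.0457325 1/s


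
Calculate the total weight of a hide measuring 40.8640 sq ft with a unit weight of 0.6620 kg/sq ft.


Formula: Weight = area * weight_per_sqft
Substituting: Weight = 40.8640 * 0.6620
Result: 27.0520 kg


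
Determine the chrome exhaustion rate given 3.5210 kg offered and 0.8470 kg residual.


Formula: Uptake = (offered - residual) / offered * 100
Substituting: Uptake = (3.5210 - 0.8470) / 3.5210 * 100
Result: 75.9443 %


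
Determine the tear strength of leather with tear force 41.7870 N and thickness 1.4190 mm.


Formula: Tear strength = force / thickness
Substituting: Tear strength = 41.7870 / 1.4190
Result: 29.4482 N/mm


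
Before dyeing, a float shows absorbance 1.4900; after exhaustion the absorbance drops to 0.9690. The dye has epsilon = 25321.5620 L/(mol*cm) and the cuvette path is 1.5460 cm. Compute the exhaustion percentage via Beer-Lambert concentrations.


c_initial = A_i / (epsilon * l) = 1.4900 / (25321.5620 * 1.5460) = 3.8062e-05 mol/L
c_final = A_f / (epsilon * l) = 0.9690 / (25321.5620 * 1.5460) = 2.4753e-05 mol/L
Exhaustion = (c_initial - c_final) / c_initial * 100 = (3.8062e-05 - 2.4753e-05) / 3.8062e-05 * 100 = 34.9664 %


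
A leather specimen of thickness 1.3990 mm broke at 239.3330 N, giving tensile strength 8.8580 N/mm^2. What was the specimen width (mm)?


Formula: w = F / (TS * t)
Substituting: w = 239.3330 / (8.8580 * 1.3990)
Result: 19.3130 mm


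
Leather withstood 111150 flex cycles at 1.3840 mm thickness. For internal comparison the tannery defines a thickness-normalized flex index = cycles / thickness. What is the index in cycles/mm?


Formula: Index = cycles / thickness
Substituting: Index = 111150 / 1.3840
Result: 80310.6936 cycles/mm


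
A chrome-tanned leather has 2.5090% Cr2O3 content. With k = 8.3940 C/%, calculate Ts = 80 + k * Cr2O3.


Formula: Ts = 80 + k * Cr2O3
Substituting: Ts = 80 + 8.3940 * 2.5090
Result: 101.0605 C


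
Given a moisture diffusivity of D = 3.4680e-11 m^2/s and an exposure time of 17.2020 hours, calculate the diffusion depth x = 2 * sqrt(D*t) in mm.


t = 17.2020 hr * 3600 = 61927.2000 s
D * t = 3.4680e-11 * 61927.2000 = 2.1476e-06
x = 2 * sqrt(D*t) = 2 * sqrt(2.1476e-06) = 0.00293096 m = 2.9310 mm


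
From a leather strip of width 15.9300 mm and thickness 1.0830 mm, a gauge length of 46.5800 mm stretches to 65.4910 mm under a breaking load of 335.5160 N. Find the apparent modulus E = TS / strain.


TS = F / (w * t) = 335.5160 / (15.9300 * 1.0830) = 19.4477 N/mm^2
strain = (Lf - L0) / L0 = (65.4910 - 46.5800) / 46.5800 = 0.4060
E = TS / strain = 19.4477 / 0.4060 = 47.9020 N/mm^2


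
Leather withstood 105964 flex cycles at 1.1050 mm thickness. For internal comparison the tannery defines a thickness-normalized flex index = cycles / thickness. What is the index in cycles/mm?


Formula: Index = cycles / thickness
Substituting: Index = 105964 / 1.1050
Result: 95895.0226 cycles/mm


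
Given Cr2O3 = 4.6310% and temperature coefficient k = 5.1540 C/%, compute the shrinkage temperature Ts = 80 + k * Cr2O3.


Formula: Ts = 80 + k * Cr2O3
Substituting: Ts = 80 + 5.1540 * 4.6310
Result: 103.8682 C


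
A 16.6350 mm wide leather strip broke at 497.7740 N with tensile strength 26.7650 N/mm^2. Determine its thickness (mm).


Formula: t = F / (TS * w)
Substituting: t = 497.7740 / (26.7650 * 16.6350)
Result: 1.1180 mm


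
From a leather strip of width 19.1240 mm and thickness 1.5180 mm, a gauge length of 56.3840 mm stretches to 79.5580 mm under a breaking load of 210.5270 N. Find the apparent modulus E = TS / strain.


TS = F / (w * t) = 210.5270 / (19.1240 * 1.5180) = 7.2520 N/mm^2
strain = (Lf - L0) / L0 = (79.5580 - 56.3840) / 56.3840 = 0.4110
E = TS / strain = 7.2520 / 0.4110 = 17.6446 N/mm^2


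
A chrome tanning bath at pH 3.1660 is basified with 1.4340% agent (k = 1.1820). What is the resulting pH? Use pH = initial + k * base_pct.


Formula: pH_final = pH_initial + k * base_pct
Substituting: pH_final = 3.1660 + 1.1820 * 1.4340
Result: 4.8610


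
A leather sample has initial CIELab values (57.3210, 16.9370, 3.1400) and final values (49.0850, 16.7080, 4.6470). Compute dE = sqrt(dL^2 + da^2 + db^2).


dL = -8.2360, da = -0.2290, db = 1.5070
dE = sqrt((-8.2360)^2 + (-0.2290)^2 + 1.5070^2) = 8.3759


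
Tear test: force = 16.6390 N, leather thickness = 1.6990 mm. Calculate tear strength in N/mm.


Formula: Tear strength = force / thickness
Substituting: Tear strength = 16.6390 / 1.6990
Result: 9.7934 N/mm


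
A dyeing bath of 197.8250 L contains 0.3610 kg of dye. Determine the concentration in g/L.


Formula: Conc = dye_mass(kg) / volume(L) * 1000
Substituting: Conc = 0.3610 / 197.8250 * 1000
Result: 1.8248 g/L


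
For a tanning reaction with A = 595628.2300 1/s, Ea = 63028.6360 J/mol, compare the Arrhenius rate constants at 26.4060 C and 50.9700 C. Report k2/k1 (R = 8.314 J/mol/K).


T1 = 26.4060 + 273.15 = 299.5560 K; T2 = 50.9700 + 273.15 = 324.1200 K
k1 = A * exp(-Ea/(R*T1)) = 595628.2300 * exp(-63028.6360/(8.314*299.5560)) = 6.0821e-06 1/s
k2 = A * exp(-Ea/(R*T2)) = 595628.2300 * exp(-63028.6360/(8.314*324.1200)) = 4.1402e-05 1/s
k2/k1 = 4.1402e-05 / 6.0821e-06 = 6.8072


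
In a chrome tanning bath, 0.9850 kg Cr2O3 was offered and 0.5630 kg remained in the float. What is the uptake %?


Formula: Uptake = (offered - residual) / offered * 100
Substituting: Uptake = (0.9850 - 0.5630) / 0.9850 * 100
Result: 42.8426 %


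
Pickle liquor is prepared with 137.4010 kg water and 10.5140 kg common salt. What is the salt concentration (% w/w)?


Formula: Conc = salt / (water + salt) * 100
Substituting: Conc = 10.5140 / (137.4010 + 10.5140) * 100
Result: 7.1081 %


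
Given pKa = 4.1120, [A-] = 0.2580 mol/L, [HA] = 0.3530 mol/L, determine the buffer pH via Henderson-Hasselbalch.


ratio = [A-] / [HA] = 0.2580 / 0.3530 = 0.7309
log10(ratio) = -0.1362
pH = pKa + log10(ratio) = 4.1120 - 0.1362 = 3.9758


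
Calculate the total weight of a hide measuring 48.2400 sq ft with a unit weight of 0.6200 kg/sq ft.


Formula: Weight = area * weight_per_sqft
Substituting: Weight = 48.2400 * 0.6200
Result: 29.9088 kg


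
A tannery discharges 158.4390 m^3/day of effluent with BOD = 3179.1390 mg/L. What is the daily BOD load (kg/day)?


Formula: BOD_load = volume * conc / 1000
Substituting: BOD_load = 158.4390 * 3179.1390 / 1000
Result: 503.6996 kg/day


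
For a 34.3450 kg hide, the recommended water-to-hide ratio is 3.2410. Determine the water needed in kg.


Formula: Water = hide_weight * ratio
Substituting: Water = 34.3450 * 3.2410
Result: 111.3121 kg


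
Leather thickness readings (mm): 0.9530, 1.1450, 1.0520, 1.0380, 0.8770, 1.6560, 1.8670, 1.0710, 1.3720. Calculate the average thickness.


Formula: Average = sum / n
Substituting: Average = 11.0310 / 9
Result: 1.2257 mm


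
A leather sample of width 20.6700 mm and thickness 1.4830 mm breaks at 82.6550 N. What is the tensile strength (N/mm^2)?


Formula: TS = force / (width * thickness)
Substituting: TS = 82.6550 / (20.6700 * 1.4830)
Result: 2.6964 N/mm^2


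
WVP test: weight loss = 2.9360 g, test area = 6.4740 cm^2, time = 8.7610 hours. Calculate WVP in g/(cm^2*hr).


Formula: WVP = loss / (area * time)
Substituting: WVP = 2.9360 / (6.4740 * 8.7610)
Result: 0.0517642 g/(cm^2*hr)


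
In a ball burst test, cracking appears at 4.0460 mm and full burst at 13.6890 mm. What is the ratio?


Formula: Ratio = crack / burst
Substituting: Ratio = 4.0460 / 13.6890
Result: 0.2956


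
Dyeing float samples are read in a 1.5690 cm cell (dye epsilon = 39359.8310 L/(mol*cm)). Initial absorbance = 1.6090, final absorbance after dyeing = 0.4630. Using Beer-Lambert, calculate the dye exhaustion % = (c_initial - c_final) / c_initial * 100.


c_initial = A_i / (epsilon * l) = 1.6090 / (39359.8310 * 1.5690) = 2.6054e-05 mol/L
c_final = A_f / (epsilon * l) = 0.4630 / (39359.8310 * 1.5690) = 7.4973e-06 mol/L
Exhaustion = (c_initial - c_final) / c_initial * 100 = (2.6054e-05 - 7.4973e-06) / 2.6054e-05 * 100 = 71.2244 %


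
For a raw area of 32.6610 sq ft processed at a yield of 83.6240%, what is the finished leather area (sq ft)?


Formula: finished = raw * yield / 100
Substituting: finished = 32.6610 * 83.6240 / 100
Result: 27.3124 sq ft


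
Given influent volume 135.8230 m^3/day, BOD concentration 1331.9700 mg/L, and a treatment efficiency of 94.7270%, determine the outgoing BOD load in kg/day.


Load_in = volume * conc / 1000 = 135.8230 * 1331.9700 / 1000 = 180.9122 kg/day
Removed = Load_in * eff / 100 = 180.9122 * 94.7270 / 100 = 171.3727 kg/day
Load_out = Load_in - Removed = 180.9122 - 171.3727 = 9.5395 kg/day


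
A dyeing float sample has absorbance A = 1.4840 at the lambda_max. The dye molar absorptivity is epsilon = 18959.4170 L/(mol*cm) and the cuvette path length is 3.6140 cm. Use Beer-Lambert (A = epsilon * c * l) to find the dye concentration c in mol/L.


Formula: c = A / (epsilon * l)
Substituting: c = 1.4840 / (18959.4170 * 3.6140)
Result: 2.1658e-05 mol/L


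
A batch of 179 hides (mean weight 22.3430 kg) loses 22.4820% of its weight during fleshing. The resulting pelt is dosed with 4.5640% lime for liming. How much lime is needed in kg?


Total_raw = N * avg_wt = 179 * 22.3430 = 3999.3970 kg
Substrate = Total_raw * (1 - loss/100) = 3999.3970 * (1 - 22.4820/100) = 3100.2526 kg
Lime = Substrate * pct / 100 = 3100.2526 * 4.5640 / 100 = 141.4955 kg


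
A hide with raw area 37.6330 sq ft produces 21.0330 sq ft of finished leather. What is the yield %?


Formula: Yield = finished / raw * 100
Substituting: Yield = 21.0330 / 37.6330 * 100
Result: 55.8898 %


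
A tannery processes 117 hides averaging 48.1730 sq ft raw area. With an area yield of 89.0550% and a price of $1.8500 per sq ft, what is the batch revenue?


Raw_total = N * avg_area = 117 * 48.1730 = 5636.2410 sq ft
Finished = Raw_total * yield / 100 = 5636.2410 * 89.0550 / 100 = 5019.3544 sq ft
Value = Finished * price = 5019.3544 * 1.8500 = 9285.8057 $


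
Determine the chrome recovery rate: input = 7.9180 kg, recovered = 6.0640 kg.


Formula: Recovery = recovered / input * 100
Substituting: Recovery = 6.0640 / 7.9180 * 100
Result: 76.5850 %


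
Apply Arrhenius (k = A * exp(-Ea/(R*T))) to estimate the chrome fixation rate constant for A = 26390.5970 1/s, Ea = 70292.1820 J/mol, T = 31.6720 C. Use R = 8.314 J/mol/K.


T_K = T_C + 273.15 = 31.6720 + 273.15 = 304.8220 K
exponent = -Ea / (R * T_K) = -70292.1820 / (8.314 * 304.8220) = -27.7364
k = A * exp(exponent) = 26390.5970 * exp(-27.7364) = 2.3750e-08 1/s


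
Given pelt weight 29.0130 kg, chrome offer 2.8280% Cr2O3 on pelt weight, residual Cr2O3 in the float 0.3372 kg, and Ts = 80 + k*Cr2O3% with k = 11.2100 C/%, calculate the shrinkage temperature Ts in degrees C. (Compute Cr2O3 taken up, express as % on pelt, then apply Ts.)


Offered = pelt * offer_pct / 100 = 29.0130 * 2.8280 / 100 = 0.8205 kg
Uptake = offered - residual = 0.8205 - 0.3372 = 0.4833 kg
Cr2O3% on pelt = uptake / pelt * 100 = 0.4833 / 29.0130 * 100 = 1.6658 %
Ts = 80 + k * Cr2O3% = 80 + 11.2100 * 1.6658 = 98.6732 C


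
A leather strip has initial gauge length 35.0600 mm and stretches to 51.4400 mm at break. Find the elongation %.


Formula: Elongation = (Lf - L0) / L0 * 100
Substituting: Elongation = (51.4400 - 35.0600) / 35.0600 * 100
Result: 46.7199 %


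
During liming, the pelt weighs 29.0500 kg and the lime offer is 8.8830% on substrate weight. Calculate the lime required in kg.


Formula: Lime = substrate * pct / 100
Substituting: Lime = 29.0500 * 8.8830 / 100
Result: 2.5805 kg


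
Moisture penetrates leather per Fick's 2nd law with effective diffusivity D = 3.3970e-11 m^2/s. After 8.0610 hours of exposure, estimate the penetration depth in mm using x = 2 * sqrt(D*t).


t = 8.0610 hr * 3600 = 29019.6000 s
D * t = 3.3970e-11 * 29019.6000 = 9.8580e-07
x = 2 * sqrt(D*t) = 2 * sqrt(9.8580e-07) = 0.00198575 m = 1.9857 mm


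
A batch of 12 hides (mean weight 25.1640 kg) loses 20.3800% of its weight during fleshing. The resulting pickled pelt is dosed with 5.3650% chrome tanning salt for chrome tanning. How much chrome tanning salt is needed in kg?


Total_raw = N * avg_wt = 12 * 25.1640 = 301.9680 kg
Substrate = Total_raw * (1 - loss/100) = 301.9680 * (1 - 20.3800/100) = 240.4269 kg
Chrome = Substrate * pct / 100 = 240.4269 * 5.3650 / 100 = 12.8989 kg


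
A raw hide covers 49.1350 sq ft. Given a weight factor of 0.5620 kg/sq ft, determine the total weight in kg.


Formula: Weight = area * weight_per_sqft
Substituting: Weight = 49.1350 * 0.5620
Result: 27.6139 kg


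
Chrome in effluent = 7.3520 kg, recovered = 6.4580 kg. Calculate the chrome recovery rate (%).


Formula: Recovery = recovered / input * 100
Substituting: Recovery = 6.4580 / 7.3520 * 100
Result: 87.8400 %


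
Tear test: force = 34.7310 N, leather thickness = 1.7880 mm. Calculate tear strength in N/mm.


Formula: Tear strength = force / thickness
Substituting: Tear strength = 34.7310 / 1.7880
Result: 19.4245 N/mm


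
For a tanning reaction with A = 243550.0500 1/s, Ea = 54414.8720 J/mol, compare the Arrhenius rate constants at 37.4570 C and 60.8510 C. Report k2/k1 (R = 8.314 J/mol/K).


T1 = 37.4570 + 273.15 = 310.6070 K; T2 = 60.8510 + 273.15 = 334.0010 K
k1 = A * exp(-Ea/(R*T1)) = 243550.0500 * exp(-54414.8720/(8.314*310.6070)) = 1.7192e-04 1/s
k2 = A * exp(-Ea/(R*T2)) = 243550.0500 * exp(-54414.8720/(8.314*334.0010)) = 7.5215e-04 1/s
k2/k1 = 7.5215e-04 / 1.7192e-04 = 4.3749


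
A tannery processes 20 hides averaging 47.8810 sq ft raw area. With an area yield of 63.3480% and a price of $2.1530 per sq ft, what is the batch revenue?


Raw_total = N * avg_area = 20 * 47.8810 = 957.6200 sq ft
Finished = Raw_total * yield / 100 = 957.6200 * 63.3480 / 100 = 606.6331 sq ft
Value = Finished * price = 606.6331 * 2.1530 = 1306.0811 $


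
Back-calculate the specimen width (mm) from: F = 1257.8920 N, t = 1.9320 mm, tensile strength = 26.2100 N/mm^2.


Formula: w = F / (TS * t)
Substituting: w = 1257.8920 / (26.2100 * 1.9320)
Result: 24.8410 mm


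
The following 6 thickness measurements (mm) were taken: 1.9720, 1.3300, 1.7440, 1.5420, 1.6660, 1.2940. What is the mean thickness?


Formula: Average = sum / n
Substituting: Average = 9.5480 / 6
Result: 1.5913 mm


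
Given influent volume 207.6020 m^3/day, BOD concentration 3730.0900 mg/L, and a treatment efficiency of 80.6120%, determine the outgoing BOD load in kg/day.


Load_in = volume * conc / 1000 = 207.6020 * 3730.0900 / 1000 = 774.3741 kg/day
Removed = Load_in * eff / 100 = 774.3741 * 80.6120 / 100 = 624.2385 kg/day
Load_out = Load_in - Removed = 774.3741 - 624.2385 = 150.1357 kg/day


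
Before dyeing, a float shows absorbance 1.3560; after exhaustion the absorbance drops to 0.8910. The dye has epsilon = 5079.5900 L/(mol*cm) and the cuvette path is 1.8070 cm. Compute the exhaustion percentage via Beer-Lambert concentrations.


c_initial = A_i / (epsilon * l) = 1.3560 / (5079.5900 * 1.8070) = 1.4773e-04 mol/L
c_final = A_f / (epsilon * l) = 0.8910 / (5079.5900 * 1.8070) = 9.7071e-05 mol/L
Exhaustion = (c_initial - c_final) / c_initial * 100 = (1.4773e-04 - 9.7071e-05) / 1.4773e-04 * 100 = 34.2920 %


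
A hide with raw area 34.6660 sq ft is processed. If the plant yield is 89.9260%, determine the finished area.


Formula: finished = raw * yield / 100
Substituting: finished = 34.6660 * 89.9260 / 100
Result: 31.1737 sq ft


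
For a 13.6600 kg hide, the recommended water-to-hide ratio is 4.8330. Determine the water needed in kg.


Formula: Water = hide_weight * ratio
Substituting: Water = 13.6600 * 4.8330
Result: 66.0188 kg


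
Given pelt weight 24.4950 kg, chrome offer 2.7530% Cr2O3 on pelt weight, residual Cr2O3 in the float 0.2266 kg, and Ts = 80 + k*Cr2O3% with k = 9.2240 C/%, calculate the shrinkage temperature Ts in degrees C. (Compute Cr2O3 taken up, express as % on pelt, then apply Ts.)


Offered = pelt * offer_pct / 100 = 24.4950 * 2.7530 / 100 = 0.6743 kg
Uptake = offered - residual = 0.6743 - 0.2266 = 0.4477 kg
Cr2O3% on pelt = uptake / pelt * 100 = 0.4477 / 24.4950 * 100 = 1.8279 %
Ts = 80 + k * Cr2O3% = 80 + 9.2240 * 1.8279 = 96.8607 C


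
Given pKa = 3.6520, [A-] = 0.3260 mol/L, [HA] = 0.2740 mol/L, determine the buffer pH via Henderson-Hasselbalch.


ratio = [A-] / [HA] = 0.3260 / 0.2740 = 1.1898
log10(ratio) = 0.075467
pH = pKa + log10(ratio) = 3.6520 + 0.075467 = 3.7275


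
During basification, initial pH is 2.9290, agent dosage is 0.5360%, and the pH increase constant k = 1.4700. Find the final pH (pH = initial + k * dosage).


Formula: pH_final = pH_initial + k * base_pct
Substituting: pH_final = 2.9290 + 1.4700 * 0.5360
Result: 3.7169
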